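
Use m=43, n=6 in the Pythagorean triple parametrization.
(1813, 516, 1885)

Euclid's formula: a = m² - n², b = 2mn, c = m² + n²
m = 43, n = 6
a = 43² - 6² = 1849 - 36 = 1813
b = 2 × 43 × 6 = 516
c = 43² + 6² = 1849 + 36 = 1885
Verification: 1813² + 516² = 3286969 + 266256 = 3553225 = 1885² ✓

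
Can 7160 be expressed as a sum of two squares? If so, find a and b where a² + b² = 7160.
Not possible

Factorization: 7160 = 2^3 × 5 × 179
By Fermat: n is sum of two squares iff every prime p ≡ 3 (mod 4) appears to even power.
Prime(s) ≡ 3 (mod 4) with odd exponent: [(179, 1)]
Therefore 7160 cannot be expressed as a² + b².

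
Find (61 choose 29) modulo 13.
10

Using Lucas' theorem:
Write n=61 and k=29 in base 13:
n in base 13: [4, 9]
k in base 13: [2, 3]
C(61,29) mod 13 = ∏ C(n_i, k_i) mod 13
Digit binomials (mod 13): C(4,2) = 6; C(9,3) = 84 ≡ 6
Product: 6 × 6 = 36 ≡ 10 (mod 13)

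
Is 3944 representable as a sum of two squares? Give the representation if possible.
10² + 62² (a=10, b=62)

Factorization: 3944 = 2^3 × 17 × 29
By Fermat: n is sum of two squares iff every prime p ≡ 3 (mod 4) appears to even power.
All primes ≡ 3 (mod 4) appear to even power.
Search a = 0, 1, 2, … for 3944 - a² a perfect square: first hit at a = 10: 3944 - 100 = 3844 = 62².
3944 = 10² + 62² = 100 + 3844 ✓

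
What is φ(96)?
32

96 = 2^5 × 3
φ(n) = n × ∏(1 - 1/p) for each prime p dividing n
φ(96) = 96 × (1 - 1/2) × (1 - 1/3) = 32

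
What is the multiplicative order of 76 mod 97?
96

97 is prime, so ord(76) divides φ(97) = 96.
Divisors of 96: 1, 2, 3, 4, 6, 8, 12, 16, 24, 32, 48, 96.
Repeated squaring: 76^1 ≡ 76, 76^2 ≡ 53, 76^4 ≡ 93, 76^8 ≡ 16, 76^16 ≡ 62, 76^32 ≡ 61, 76^64 ≡ 35 (mod 97).
Test 76^d mod 97 for each divisor d in increasing order:
76^1 ≡ 76
76^2 ≡ 53
76^3 = 76^2·76^1 ≡ 51
76^4 ≡ 93
76^6 = 76^4·76^2 ≡ 79
76^8 ≡ 16
76^12 = 76^8·76^4 ≡ 33
76^16 ≡ 62
76^24 = 76^16·76^8 ≡ 22
76^32 ≡ 61
76^48 = 76^32·76^16 ≡ 96
76^96 = 76^64·76^32 ≡ 1  ← first divisor giving 1
The order is 96.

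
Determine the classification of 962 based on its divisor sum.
deficient

Proper divisors of 962: sum = 1 + 2 + 13 + 26 + 37 + 74 + 481 = 634
Since 634 < 962, 962 is deficient.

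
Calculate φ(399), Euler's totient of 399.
216

399 = 3 × 7 × 19
φ(n) = n × ∏(1 - 1/p) for each prime p dividing n
φ(399) = 399 × (1 - 1/3) × (1 - 1/7) × (1 - 1/19) = 216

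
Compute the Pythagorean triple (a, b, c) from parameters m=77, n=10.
(5829, 1540, 6029)

Euclid's formula: a = m² - n², b = 2mn, c = m² + n²
m = 77, n = 10
a = 77² - 10² = 5929 - 100 = 5829
b = 2 × 77 × 10 = 1540
c = 77² + 10² = 5929 + 100 = 6029
Verification: 5829² + 1540² = 33977241 + 2371600 = 36348841 = 6029² ✓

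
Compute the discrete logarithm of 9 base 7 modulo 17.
6

Baby-step giant-step with step n = ⌈√17⌉ = 5.
Baby steps 7^j mod 17 (j:value) for j=0..4: 0:1, 1:7, 2:15, 3:3, 4:4.
Giant-step multiplier: 7^(-5) ≡ 7^(16-5) = 7^11 ≡ 14 (mod 17).
Giant steps γ_i = 9·14^i mod 17: γ_0=9, γ_1=7 (in table at j=1).
x = i·n + j = 1·5 + 1 = 6.
Check: 7^6 ≡ 9 (mod 17).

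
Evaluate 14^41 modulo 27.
11

Repeated squaring. Binary of 41 = 101001.
14^1 ≡ 14 (mod 27); 14^2 ≡ 7 (mod 27); 14^4 ≡ 22 (mod 27); 14^8 ≡ 25 (mod 27); 14^16 ≡ 4 (mod 27); 14^32 ≡ 16 (mod 27)
14^41 = 14^1 × 14^8 × 14^32 ≡ 11 (mod 27)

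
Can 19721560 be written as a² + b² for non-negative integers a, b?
Not possible

Factorization: 19721560 = 2^3 × 5 × 79^3
By Fermat: n is sum of two squares iff every prime p ≡ 3 (mod 4) appears to even power.
Prime(s) ≡ 3 (mod 4) with odd exponent: [(79, 3)]
Therefore 19721560 cannot be expressed as a² + b².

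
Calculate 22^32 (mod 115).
1

Repeated squaring. Binary of 32 = 100000.
22^1 ≡ 22 (mod 115); 22^2 ≡ 24 (mod 115); 22^4 ≡ 1 (mod 115); 22^8 ≡ 1 (mod 115); 22^16 ≡ 1 (mod 115); 22^32 ≡ 1 (mod 115)
22^32 = 22^32 ≡ 1 (mod 115)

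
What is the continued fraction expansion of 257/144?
[1; 1, 3, 1, 1, 1, 4, 2]

Euclidean algorithm steps:
257 = 1 × 144 + 113
144 = 1 × 113 + 31
113 = 3 × 31 + 20
31 = 1 × 20 + 11
20 = 1 × 11 + 9
11 = 1 × 9 + 2
9 = 4 × 2 + 1
2 = 2 × 1 + 0
Continued fraction: [1; 1, 3, 1, 1, 1, 4, 2]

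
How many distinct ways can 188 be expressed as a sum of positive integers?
1398341745571

p(n) counts ways to write n as a sum of positive integers (order ignored).
Euler's pentagonal recurrence: p(k) = p(k-1) + p(k-2) - p(k-5) - p(k-7) + p(k-12) + p(k-15) - ... (offsets j(3j∓1)/2, signs ++--, p(0)=1, p(<0)=0).
DP table for k = 0..187: p(0)=1, p(1)=1, p(2)=2, p(3)=3, p(4)=5, p(5)=7, p(6)=11, p(7)=15, p(8)=22, p(9)=30, p(10)=42, p(11)=56, p(12)=77, p(13)=101, p(14)=135, p(15)=176, p(16)=231, p(17)=297, p(18)=385, p(19)=490, p(20)=627, p(21)=792, p(22)=1002, p(23)=1255, p(24)=1575, p(25)=1958, p(26)=2436, p(27)=3010, p(28)=3718, p(29)=4565, p(30)=5604, p(31)=6842, p(32)=8349, p(33)=10143, p(34)=12310, p(35)=14883, p(36)=17977, p(37)=21637, p(38)=26015, p(39)=31185, p(40)=37338, p(41)=44583, p(42)=53174, p(43)=63261, p(44)=75175, p(45)=89134, p(46)=105558, p(47)=124754, p(48)=147273, p(49)=173525, p(50)=204226, p(51)=239943, p(52)=281589, p(53)=329931, p(54)=386155, p(55)=451276, p(56)=526823, p(57)=614154, p(58)=715220, p(59)=831820, p(60)=966467, p(61)=1121505, p(62)=1300156, p(63)=1505499, p(64)=1741630, p(65)=2012558, p(66)=2323520, p(67)=2679689, p(68)=3087735, p(69)=3554345, p(70)=4087968, p(71)=4697205, p(72)=5392783, p(73)=6185689, p(74)=7089500, p(75)=8118264, p(76)=9289091, p(77)=10619863, p(78)=12132164, p(79)=13848650, p(80)=15796476, p(81)=18004327, p(82)=20506255, p(83)=23338469, p(84)=26543660, p(85)=30167357, p(86)=34262962, p(87)=38887673, p(88)=44108109, p(89)=49995925, p(90)=56634173, p(91)=64112359, p(92)=72533807, p(93)=82010177, p(94)=92669720, p(95)=104651419, p(96)=118114304, p(97)=133230930, p(98)=150198136, p(99)=169229875, p(100)=190569292, p(101)=214481126, p(102)=241265379, p(103)=271248950, p(104)=304801365, p(105)=342325709, p(106)=384276336, p(107)=431149389, p(108)=483502844, p(109)=541946240, p(110)=607163746, p(111)=679903203, p(112)=761002156, p(113)=851376628, p(114)=952050665, p(115)=1064144451, p(116)=1188908248, p(117)=1327710076, p(118)=1482074143, p(119)=1653668665, p(120)=1844349560, p(121)=2056148051, p(122)=2291320912, p(123)=2552338241, p(124)=2841940500, p(125)=3163127352, p(126)=3519222692, p(127)=3913864295, p(128)=4351078600, p(129)=4835271870, p(130)=5371315400, p(131)=5964539504, p(132)=6620830889, p(133)=7346629512, p(134)=8149040695, p(135)=9035836076, p(136)=10015581680, p(137)=11097645016, p(138)=12292341831, p(139)=13610949895, p(140)=15065878135, p(141)=16670689208, p(142)=18440293320, p(143)=20390982757, p(144)=22540654445, p(145)=24908858009, p(146)=27517052599, p(147)=30388671978, p(148)=33549419497, p(149)=37027355200, p(150)=40853235313, p(151)=45060624582, p(152)=49686288421, p(153)=54770336324, p(154)=60356673280, p(155)=66493182097, p(156)=73232243759, p(157)=80630964769, p(158)=88751778802, p(159)=97662728555, p(160)=107438159466, p(161)=118159068427, p(162)=129913904637, p(163)=142798995930, p(164)=156919475295, p(165)=172389800255, p(166)=189334822579, p(167)=207890420102, p(168)=228204732751, p(169)=250438925115, p(170)=274768617130, p(171)=301384802048, p(172)=330495499613, p(173)=362326859895, p(174)=397125074750, p(175)=435157697830, p(176)=476715857290, p(177)=522115831195, p(178)=571701605655, p(179)=625846753120, p(180)=684957390936, p(181)=749474411781, p(182)=819876908323, p(183)=896684817527, p(184)=980462880430, p(185)=1071823774337, p(186)=1171432692373, p(187)=1280011042268.
Final step: p(188) = p(187) + p(186) - p(183) - p(181) + p(176) + p(173) - p(166) - p(162) + p(153) + p(148) - p(137) - p(131) + p(118) + p(111) - p(96) - p(88) + p(71) + p(62) - p(43) - p(33) + p(12) + p(1)
= 1280011042268 + 1171432692373 - 896684817527 - 749474411781 + 476715857290 + 362326859895 - 189334822579 - 129913904637 + 54770336324 + 33549419497 - 11097645016 - 5964539504 + 1482074143 + 679903203 - 118114304 - 44108109 + 4697205 + 1300156 - 63261 - 10143 + 77 + 1
= 1398341745571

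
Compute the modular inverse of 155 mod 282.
131

gcd(155, 282) = 1, so the inverse exists.
Extended Euclidean algorithm on (282, 155):
282 = 1 × 155 + 127  ⟹  127 = (1)·282 + (-1)·155
155 = 1 × 127 + 28  ⟹  28 = (-1)·282 + (2)·155
127 = 4 × 28 + 15  ⟹  15 = (5)·282 + (-9)·155
28 = 1 × 15 + 13  ⟹  13 = (-6)·282 + (11)·155
15 = 1 × 13 + 2  ⟹  2 = (11)·282 + (-20)·155
13 = 6 × 2 + 1  ⟹  1 = (-72)·282 + (131)·155
So (131)·155 ≡ 1 (mod 282), i.e. 155^(-1) ≡ 131 (mod 282).
Check: 155 × 131 = 20305 ≡ 1 (mod 282)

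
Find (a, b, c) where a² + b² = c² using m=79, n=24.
(5665, 3792, 6817)

Euclid's formula: a = m² - n², b = 2mn, c = m² + n²
m = 79, n = 24
a = 79² - 24² = 6241 - 576 = 5665
b = 2 × 79 × 24 = 3792
c = 79² + 24² = 6241 + 576 = 6817
Verification: 5665² + 3792² = 32092225 + 14379264 = 46471489 = 6817² ✓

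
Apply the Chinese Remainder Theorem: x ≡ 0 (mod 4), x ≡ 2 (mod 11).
24

Using Chinese Remainder Theorem:
M = 4 × 11 = 44
M1 = 11, M2 = 4
y1 = 11^(-1) mod 4 = 3
y2 = 4^(-1) mod 11 = 3
x = (0×11×3 + 2×4×3) mod 44 = 24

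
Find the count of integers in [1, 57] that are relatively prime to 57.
36

57 = 3 × 19
φ(n) = n × ∏(1 - 1/p) for each prime p dividing n
φ(57) = 57 × (1 - 1/3) × (1 - 1/19) = 36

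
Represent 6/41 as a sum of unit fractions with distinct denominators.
1/7 + 1/287

Greedy algorithm:
6/41: ceiling(41/6) = 7, use 1/7
1/287: ceiling(287/1) = 287, use 1/287
Result: 6/41 = 1/7 + 1/287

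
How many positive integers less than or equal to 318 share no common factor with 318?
104

318 = 2 × 3 × 53
φ(n) = n × ∏(1 - 1/p) for each prime p dividing n
φ(318) = 318 × (1 - 1/2) × (1 - 1/3) × (1 - 1/53) = 104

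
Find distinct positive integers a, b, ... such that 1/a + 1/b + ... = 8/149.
1/19 + 1/944 + 1/2672464

Greedy algorithm:
8/149: ceiling(149/8) = 19, use 1/19
3/2831: ceiling(2831/3) = 944, use 1/944
1/2672464: ceiling(2672464/1) = 2672464, use 1/2672464
Result: 8/149 = 1/19 + 1/944 + 1/2672464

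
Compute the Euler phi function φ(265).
208

265 = 5 × 53
φ(n) = n × ∏(1 - 1/p) for each prime p dividing n
φ(265) = 265 × (1 - 1/5) × (1 - 1/53) = 208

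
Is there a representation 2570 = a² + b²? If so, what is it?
13² + 49² (a=13, b=49)

Factorization: 2570 = 2 × 5 × 257
By Fermat: n is sum of two squares iff every prime p ≡ 3 (mod 4) appears to even power.
All primes ≡ 3 (mod 4) appear to even power.
Search a = 0, 1, 2, … for 2570 - a² a perfect square: first hit at a = 13: 2570 - 169 = 2401 = 49².
2570 = 13² + 49² = 169 + 2401 ✓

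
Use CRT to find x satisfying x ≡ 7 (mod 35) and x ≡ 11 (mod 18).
497

Using Chinese Remainder Theorem:
M = 35 × 18 = 630
M1 = 18, M2 = 35
y1 = 18^(-1) mod 35 = 2
y2 = 35^(-1) mod 18 = 17
x = (7×18×2 + 11×35×17) mod 630 = 497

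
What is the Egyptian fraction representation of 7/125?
1/18 + 1/2250

Greedy algorithm:
7/125: ceiling(125/7) = 18, use 1/18
1/2250: ceiling(2250/1) = 2250, use 1/2250
Result: 7/125 = 1/18 + 1/2250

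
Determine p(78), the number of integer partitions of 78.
12132164

p(n) counts ways to write n as a sum of positive integers (order ignored).
Euler's pentagonal recurrence: p(k) = p(k-1) + p(k-2) - p(k-5) - p(k-7) + p(k-12) + p(k-15) - ... (offsets j(3j∓1)/2, signs ++--, p(0)=1, p(<0)=0).
DP table for k = 0..77: p(0)=1, p(1)=1, p(2)=2, p(3)=3, p(4)=5, p(5)=7, p(6)=11, p(7)=15, p(8)=22, p(9)=30, p(10)=42, p(11)=56, p(12)=77, p(13)=101, p(14)=135, p(15)=176, p(16)=231, p(17)=297, p(18)=385, p(19)=490, p(20)=627, p(21)=792, p(22)=1002, p(23)=1255, p(24)=1575, p(25)=1958, p(26)=2436, p(27)=3010, p(28)=3718, p(29)=4565, p(30)=5604, p(31)=6842, p(32)=8349, p(33)=10143, p(34)=12310, p(35)=14883, p(36)=17977, p(37)=21637, p(38)=26015, p(39)=31185, p(40)=37338, p(41)=44583, p(42)=53174, p(43)=63261, p(44)=75175, p(45)=89134, p(46)=105558, p(47)=124754, p(48)=147273, p(49)=173525, p(50)=204226, p(51)=239943, p(52)=281589, p(53)=329931, p(54)=386155, p(55)=451276, p(56)=526823, p(57)=614154, p(58)=715220, p(59)=831820, p(60)=966467, p(61)=1121505, p(62)=1300156, p(63)=1505499, p(64)=1741630, p(65)=2012558, p(66)=2323520, p(67)=2679689, p(68)=3087735, p(69)=3554345, p(70)=4087968, p(71)=4697205, p(72)=5392783, p(73)=6185689, p(74)=7089500, p(75)=8118264, p(76)=9289091, p(77)=10619863.
Final step: p(78) = p(77) + p(76) - p(73) - p(71) + p(66) + p(63) - p(56) - p(52) + p(43) + p(38) - p(27) - p(21) + p(8) + p(1)
= 10619863 + 9289091 - 6185689 - 4697205 + 2323520 + 1505499 - 526823 - 281589 + 63261 + 26015 - 3010 - 792 + 22 + 1
= 12132164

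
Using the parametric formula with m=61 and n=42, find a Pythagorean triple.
(1957, 5124, 5485)

Euclid's formula: a = m² - n², b = 2mn, c = m² + n²
m = 61, n = 42
a = 61² - 42² = 3721 - 1764 = 1957
b = 2 × 61 × 42 = 5124
c = 61² + 42² = 3721 + 1764 = 5485
Verification: 1957² + 5124² = 3829849 + 26255376 = 30085225 = 5485² ✓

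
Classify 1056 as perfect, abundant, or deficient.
abundant

Proper divisors of 1056: sum = 1 + 2 + 3 + 4 + 6 + 8 + 11 + 12 + ... + 176 + 264 + 352 + 528 (23 divisors) = 1968
Since 1968 > 1056, 1056 is abundant.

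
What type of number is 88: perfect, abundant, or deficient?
abundant

Proper divisors of 88: sum = 1 + 2 + 4 + 8 + 11 + 22 + 44 = 92
Since 92 > 88, 88 is abundant.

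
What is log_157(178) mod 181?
94

Baby-step giant-step with step n = ⌈√181⌉ = 14.
Baby steps 157^j mod 181 (j:value) for j=0..13: 0:1, 1:157, 2:33, 3:113, 4:3, 5:109, 6:99, 7:158, 8:9, 9:146, 10:116, 11:112, 12:27, 13:76.
Giant-step multiplier: 157^(-14) ≡ 157^(180-14) = 157^166 ≡ 168 (mod 181).
Giant steps γ_i = 178·168^i mod 181: γ_0=178, γ_1=39, γ_2=36, γ_3=75, γ_4=111, γ_5=5, γ_6=116 (in table at j=10).
x = i·n + j = 6·14 + 10 = 94.
Check: 157^94 ≡ 178 (mod 181).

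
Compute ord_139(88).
138

139 is prime, so ord(88) divides φ(139) = 138.
Divisors of 138: 1, 2, 3, 6, 23, 46, 69, 138.
Repeated squaring: 88^1 ≡ 88, 88^2 ≡ 99, 88^4 ≡ 71, 88^8 ≡ 37, 88^16 ≡ 118, 88^32 ≡ 24, 88^64 ≡ 20, 88^128 ≡ 122 (mod 139).
Test 88^d mod 139 for each divisor d in increasing order:
88^1 ≡ 88
88^2 ≡ 99
88^3 = 88^2·88^1 ≡ 94
88^6 = 88^4·88^2 ≡ 79
88^23 = 88^16·88^4·88^2·88^1 ≡ 97
88^46 = 88^32·88^8·88^4·88^2 ≡ 96
88^69 = 88^64·88^4·88^1 ≡ 138
88^138 = 88^128·88^8·88^2 ≡ 1  ← first divisor giving 1
The order is 138.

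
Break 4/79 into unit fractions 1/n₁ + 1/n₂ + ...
1/20 + 1/1580

Greedy algorithm:
4/79: ceiling(79/4) = 20, use 1/20
1/1580: ceiling(1580/1) = 1580, use 1/1580
Result: 4/79 = 1/20 + 1/1580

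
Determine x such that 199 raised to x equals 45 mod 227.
97

Baby-step giant-step with step n = ⌈√227⌉ = 16.
Baby steps 199^j mod 227 (j:value) for j=0..15: 0:1, 1:199, 2:103, 3:67, 4:167, 5:91, 6:176, 7:66, 8:195, 9:215, 10:109, 11:126, 12:104, 13:39, 14:43, 15:158.
Giant-step multiplier: 199^(-16) ≡ 199^(226-16) = 199^210 ≡ 182 (mod 227).
Giant steps γ_i = 45·182^i mod 227: γ_0=45, γ_1=18, γ_2=98, γ_3=130, γ_4=52, γ_5=157, γ_6=199 (in table at j=1).
x = i·n + j = 6·16 + 1 = 97.
Check: 199^97 ≡ 45 (mod 227).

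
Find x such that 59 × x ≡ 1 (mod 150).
89

gcd(59, 150) = 1, so the inverse exists.
Extended Euclidean algorithm on (150, 59):
150 = 2 × 59 + 32  ⟹  32 = (1)·150 + (-2)·59
59 = 1 × 32 + 27  ⟹  27 = (-1)·150 + (3)·59
32 = 1 × 27 + 5  ⟹  5 = (2)·150 + (-5)·59
27 = 5 × 5 + 2  ⟹  2 = (-11)·150 + (28)·59
5 = 2 × 2 + 1  ⟹  1 = (24)·150 + (-61)·59
So (-61)·59 ≡ 1 (mod 150), i.e. 59^(-1) ≡ -61 ≡ 89 (mod 150).
Check: 59 × 89 = 5251 ≡ 1 (mod 150)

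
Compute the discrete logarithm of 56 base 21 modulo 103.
34

Baby-step giant-step with step n = ⌈√103⌉ = 11.
Baby steps 21^j mod 103 (j:value) for j=0..10: 0:1, 1:21, 2:29, 3:94, 4:17, 5:48, 6:81, 7:53, 8:83, 9:95, 10:38.
Giant-step multiplier: 21^(-11) ≡ 21^(102-11) = 21^91 ≡ 99 (mod 103).
Giant steps γ_i = 56·99^i mod 103: γ_0=56, γ_1=85, γ_2=72, γ_3=21 (in table at j=1).
x = i·n + j = 3·11 + 1 = 34.
Check: 21^34 ≡ 56 (mod 103).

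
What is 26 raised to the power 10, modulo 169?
0

Repeated squaring. Binary of 10 = 1010.
26^1 ≡ 26 (mod 169); 26^2 ≡ 0 (mod 169); 26^4 ≡ 0 (mod 169); 26^8 ≡ 0 (mod 169)
26^10 = 26^2 × 26^8 ≡ 0 (mod 169)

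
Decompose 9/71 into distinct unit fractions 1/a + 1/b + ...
1/8 + 1/568

Greedy algorithm:
9/71: ceiling(71/9) = 8, use 1/8
1/568: ceiling(568/1) = 568, use 1/568
Result: 9/71 = 1/8 + 1/568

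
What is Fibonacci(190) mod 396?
143

Matrix identity: Q^n = [[F_(n+1), F_n], [F_n, F_(n-1)]] with Q = [[1,1],[1,0]].
n = 190 = 10111110₂. Square-and-multiply, entries mod 396:
Q^1 = [[1,1],[1,0]]
Q^2 = (Q^1)² = [[2,1],[1,1]]
Q^5 = (Q^2)²·Q = [[8,5],[5,3]]
Q^11 = (Q^5)²·Q = [[144,89],[89,55]]
Q^23 = (Q^11)²·Q = [[36,145],[145,287]]
Q^47 = (Q^23)²·Q = [[252,145],[145,107]]
Q^95 = (Q^47)²·Q = [[360,181],[181,179]]
Q^190 = (Q^95)² = [[1,143],[143,254]]
F_190 mod 396 = Q^190[0][1] = 143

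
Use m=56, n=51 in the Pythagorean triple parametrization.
(535, 5712, 5737)

Euclid's formula: a = m² - n², b = 2mn, c = m² + n²
m = 56, n = 51
a = 56² - 51² = 3136 - 2601 = 535
b = 2 × 56 × 51 = 5712
c = 56² + 51² = 3136 + 2601 = 5737
Verification: 535² + 5712² = 286225 + 32626944 = 32913169 = 5737² ✓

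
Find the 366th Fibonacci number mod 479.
24

Matrix identity: Q^n = [[F_(n+1), F_n], [F_n, F_(n-1)]] with Q = [[1,1],[1,0]].
n = 366 = 101101110₂. Square-and-multiply, entries mod 479:
Q^1 = [[1,1],[1,0]]
Q^2 = (Q^1)² = [[2,1],[1,1]]
Q^5 = (Q^2)²·Q = [[8,5],[5,3]]
Q^11 = (Q^5)²·Q = [[144,89],[89,55]]
Q^22 = (Q^11)² = [[396,467],[467,408]]
Q^45 = (Q^22)²·Q = [[259,327],[327,411]]
Q^91 = (Q^45)²·Q = [[320,133],[133,187]]
Q^183 = (Q^91)²·Q = [[231,339],[339,371]]
Q^366 = (Q^183)² = [[153,24],[24,129]]
F_366 mod 479 = Q^366[0][1] = 24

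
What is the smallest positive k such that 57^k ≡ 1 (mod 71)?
5

71 is prime, so ord(57) divides φ(71) = 70.
Divisors of 70: 1, 2, 5, 7, 10, 14, 35, 70.
Repeated squaring: 57^1 ≡ 57, 57^2 ≡ 54, 57^4 ≡ 5, 57^8 ≡ 25, 57^16 ≡ 57, 57^32 ≡ 54, 57^64 ≡ 5 (mod 71).
Test 57^d mod 71 for each divisor d in increasing order:
57^1 ≡ 57
57^2 ≡ 54
57^5 = 57^4·57^1 ≡ 1  ← first divisor giving 1
The order is 5.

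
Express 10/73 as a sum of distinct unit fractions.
1/8 + 1/84 + 1/12264

Greedy algorithm:
10/73: ceiling(73/10) = 8, use 1/8
7/584: ceiling(584/7) = 84, use 1/84
1/12264: ceiling(12264/1) = 12264, use 1/12264
Result: 10/73 = 1/8 + 1/84 + 1/12264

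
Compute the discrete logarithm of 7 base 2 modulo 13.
11

Baby-step giant-step with step n = ⌈√13⌉ = 4.
Baby steps 2^j mod 13 (j:value) for j=0..3: 0:1, 1:2, 2:4, 3:8.
Giant-step multiplier: 2^(-4) ≡ 2^(12-4) = 2^8 ≡ 9 (mod 13).
Giant steps γ_i = 7·9^i mod 13: γ_0=7, γ_1=11, γ_2=8 (in table at j=3).
x = i·n + j = 2·4 + 3 = 11.
Check: 2^11 ≡ 7 (mod 13).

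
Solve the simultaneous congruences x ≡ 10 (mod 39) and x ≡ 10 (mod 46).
10

Using Chinese Remainder Theorem:
M = 39 × 46 = 1794
M1 = 46, M2 = 39
y1 = 46^(-1) mod 39 = 28
y2 = 39^(-1) mod 46 = 13
x = (10×46×28 + 10×39×13) mod 1794 = 10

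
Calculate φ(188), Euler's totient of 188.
92

188 = 2^2 × 47
φ(n) = n × ∏(1 - 1/p) for each prime p dividing n
φ(188) = 188 × (1 - 1/2) × (1 - 1/47) = 92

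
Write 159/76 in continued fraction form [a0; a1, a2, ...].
[2; 10, 1, 6]

Euclidean algorithm steps:
159 = 2 × 76 + 7
76 = 10 × 7 + 6
7 = 1 × 6 + 1
6 = 6 × 1 + 0
Continued fraction: [2; 10, 1, 6]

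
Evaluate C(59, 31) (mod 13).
9

Using Lucas' theorem:
Write n=59 and k=31 in base 13:
n in base 13: [4, 7]
k in base 13: [2, 5]
C(59,31) mod 13 = ∏ C(n_i, k_i) mod 13
Digit binomials (mod 13): C(4,2) = 6; C(7,5) = 21 ≡ 8
Product: 6 × 8 = 48 ≡ 9 (mod 13)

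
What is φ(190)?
72

190 = 2 × 5 × 19
φ(n) = n × ∏(1 - 1/p) for each prime p dividing n
φ(190) = 190 × (1 - 1/2) × (1 - 1/5) × (1 - 1/19) = 72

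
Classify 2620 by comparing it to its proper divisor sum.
abundant

Proper divisors of 2620: sum = 1 + 2 + 4 + 5 + 10 + 20 + 131 + 262 + 524 + 655 + 1310 = 2924
Since 2924 > 2620, 2620 is abundant.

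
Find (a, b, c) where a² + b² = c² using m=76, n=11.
(5655, 1672, 5897)

Euclid's formula: a = m² - n², b = 2mn, c = m² + n²
m = 76, n = 11
a = 76² - 11² = 5776 - 121 = 5655
b = 2 × 76 × 11 = 1672
c = 76² + 11² = 5776 + 121 = 5897
Verification: 5655² + 1672² = 31979025 + 2795584 = 34774609 = 5897² ✓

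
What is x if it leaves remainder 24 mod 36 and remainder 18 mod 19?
132

Using Chinese Remainder Theorem:
M = 36 × 19 = 684
M1 = 19, M2 = 36
y1 = 19^(-1) mod 36 = 19
y2 = 36^(-1) mod 19 = 9
x = (24×19×19 + 18×36×9) mod 684 = 132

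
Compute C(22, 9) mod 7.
0

Using Lucas' theorem:
Write n=22 and k=9 in base 7:
n in base 7: [3, 1]
k in base 7: [1, 2]
C(22,9) mod 7 = ∏ C(n_i, k_i) mod 7
Digit binomials (mod 7): C(3,1) = 3; C(1,2) = 0 (k_i > n_i)
Product: 3 × 0 = 0 ≡ 0 (mod 7)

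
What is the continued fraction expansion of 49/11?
[4; 2, 5]

Euclidean algorithm steps:
49 = 4 × 11 + 5
11 = 2 × 5 + 1
5 = 5 × 1 + 0
Continued fraction: [4; 2, 5]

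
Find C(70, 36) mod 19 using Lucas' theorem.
0

Using Lucas' theorem:
Write n=70 and k=36 in base 19:
n in base 19: [3, 13]
k in base 19: [1, 17]
C(70,36) mod 19 = ∏ C(n_i, k_i) mod 19
Digit binomials (mod 19): C(3,1) = 3; C(13,17) = 0 (k_i > n_i)
Product: 3 × 0 = 0 ≡ 0 (mod 19)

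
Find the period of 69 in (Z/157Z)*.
156

157 is prime, so ord(69) divides φ(157) = 156.
Divisors of 156: 1, 2, 3, 4, 6, 12, 13, 26, 39, 52, 78, 156.
Repeated squaring: 69^1 ≡ 69, 69^2 ≡ 51, 69^4 ≡ 89, 69^8 ≡ 71, 69^16 ≡ 17, 69^32 ≡ 132, 69^64 ≡ 154, 69^128 ≡ 9 (mod 157).
Test 69^d mod 157 for each divisor d in increasing order:
69^1 ≡ 69
69^2 ≡ 51
69^3 = 69^2·69^1 ≡ 65
69^4 ≡ 89
69^6 = 69^4·69^2 ≡ 143
69^12 = 69^8·69^4 ≡ 39
69^13 = 69^8·69^4·69^1 ≡ 22
69^26 = 69^16·69^8·69^2 ≡ 13
69^39 = 69^32·69^4·69^2·69^1 ≡ 129
69^52 = 69^32·69^16·69^4 ≡ 12
69^78 = 69^64·69^8·69^4·69^2 ≡ 156
69^156 = 69^128·69^16·69^8·69^4 ≡ 1  ← first divisor giving 1
The order is 156.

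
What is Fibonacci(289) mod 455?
99

Matrix identity: Q^n = [[F_(n+1), F_n], [F_n, F_(n-1)]] with Q = [[1,1],[1,0]].
n = 289 = 100100001₂. Square-and-multiply, entries mod 455:
Q^1 = [[1,1],[1,0]]
Q^2 = (Q^1)² = [[2,1],[1,1]]
Q^4 = (Q^2)² = [[5,3],[3,2]]
Q^9 = (Q^4)²·Q = [[55,34],[34,21]]
Q^18 = (Q^9)² = [[86,309],[309,232]]
Q^36 = (Q^18)² = [[47,437],[437,65]]
Q^72 = (Q^36)² = [[258,259],[259,454]]
Q^144 = (Q^72)² = [[330,133],[133,197]]
Q^289 = (Q^144)²·Q = [[120,99],[99,21]]
F_289 mod 455 = Q^289[0][1] = 99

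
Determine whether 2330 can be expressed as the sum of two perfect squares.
11² + 47² (a=11, b=47)

Factorization: 2330 = 2 × 5 × 233
By Fermat: n is sum of two squares iff every prime p ≡ 3 (mod 4) appears to even power.
All primes ≡ 3 (mod 4) appear to even power.
Search a = 0, 1, 2, … for 2330 - a² a perfect square: first hit at a = 11: 2330 - 121 = 2209 = 47².
2330 = 11² + 47² = 121 + 2209 ✓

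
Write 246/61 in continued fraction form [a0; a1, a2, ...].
[4; 30, 2]

Euclidean algorithm steps:
246 = 4 × 61 + 2
61 = 30 × 2 + 1
2 = 2 × 1 + 0
Continued fraction: [4; 30, 2]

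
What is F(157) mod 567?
44

Matrix identity: Q^n = [[F_(n+1), F_n], [F_n, F_(n-1)]] with Q = [[1,1],[1,0]].
n = 157 = 10011101₂. Square-and-multiply, entries mod 567:
Q^1 = [[1,1],[1,0]]
Q^2 = (Q^1)² = [[2,1],[1,1]]
Q^4 = (Q^2)² = [[5,3],[3,2]]
Q^9 = (Q^4)²·Q = [[55,34],[34,21]]
Q^19 = (Q^9)²·Q = [[528,212],[212,316]]
Q^39 = (Q^19)²·Q = [[294,538],[538,323]]
Q^78 = (Q^39)² = [[526,251],[251,275]]
Q^157 = (Q^78)²·Q = [[377,44],[44,333]]
F_157 mod 567 = Q^157[0][1] = 44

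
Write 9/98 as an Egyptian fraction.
1/11 + 1/1078

Greedy algorithm:
9/98: ceiling(98/9) = 11, use 1/11
1/1078: ceiling(1078/1) = 1078, use 1/1078
Result: 9/98 = 1/11 + 1/1078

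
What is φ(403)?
360

403 = 13 × 31
φ(n) = n × ∏(1 - 1/p) for each prime p dividing n
φ(403) = 403 × (1 - 1/13) × (1 - 1/31) = 360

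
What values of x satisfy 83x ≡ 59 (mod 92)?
x ≡ 65 (mod 92)

gcd(83, 92) = 1, which divides 59, so solutions exist.
Find 83^(-1) mod 92 by the extended Euclidean algorithm:
92 = 1 × 83 + 9  ⟹  9 = (1)·92 + (-1)·83
83 = 9 × 9 + 2  ⟹  2 = (-9)·92 + (10)·83
9 = 4 × 2 + 1  ⟹  1 = (37)·92 + (-41)·83
So (-41)·83 ≡ 1 (mod 92), i.e. 83^(-1) ≡ -41 ≡ 51 (mod 92).
x ≡ 51 × 59 = 3009 ≡ 65 (mod 92).
Check: 83 × 65 = 5395 ≡ 59 (mod 92).
Unique solution: x ≡ 65 (mod 92)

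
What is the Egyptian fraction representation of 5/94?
1/19 + 1/1786

Greedy algorithm:
5/94: ceiling(94/5) = 19, use 1/19
1/1786: ceiling(1786/1) = 1786, use 1/1786
Result: 5/94 = 1/19 + 1/1786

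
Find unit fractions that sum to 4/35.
1/9 + 1/315

Greedy algorithm:
4/35: ceiling(35/4) = 9, use 1/9
1/315: ceiling(315/1) = 315, use 1/315
Result: 4/35 = 1/9 + 1/315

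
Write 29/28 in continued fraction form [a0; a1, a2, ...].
[1; 28]

Euclidean algorithm steps:
29 = 1 × 28 + 1
28 = 28 × 1 + 0
Continued fraction: [1; 28]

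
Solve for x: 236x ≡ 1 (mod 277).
27

gcd(236, 277) = 1, so the inverse exists.
Extended Euclidean algorithm on (277, 236):
277 = 1 × 236 + 41  ⟹  41 = (1)·277 + (-1)·236
236 = 5 × 41 + 31  ⟹  31 = (-5)·277 + (6)·236
41 = 1 × 31 + 10  ⟹  10 = (6)·277 + (-7)·236
31 = 3 × 10 + 1  ⟹  1 = (-23)·277 + (27)·236
So (27)·236 ≡ 1 (mod 277), i.e. 236^(-1) ≡ 27 (mod 277).
Check: 236 × 27 = 6372 ≡ 1 (mod 277)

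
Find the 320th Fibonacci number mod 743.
562

Matrix identity: Q^n = [[F_(n+1), F_n], [F_n, F_(n-1)]] with Q = [[1,1],[1,0]].
n = 320 = 101000000₂. Square-and-multiply, entries mod 743:
Q^1 = [[1,1],[1,0]]
Q^2 = (Q^1)² = [[2,1],[1,1]]
Q^5 = (Q^2)²·Q = [[8,5],[5,3]]
Q^10 = (Q^5)² = [[89,55],[55,34]]
Q^20 = (Q^10)² = [[544,78],[78,466]]
Q^40 = (Q^20)² = [[362,22],[22,340]]
Q^80 = (Q^40)² = [[17,584],[584,176]]
Q^160 = (Q^80)² = [[308,519],[519,532]]
Q^320 = (Q^160)² = [[155,562],[562,336]]
F_320 mod 743 = Q^320[0][1] = 562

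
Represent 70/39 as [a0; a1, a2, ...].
[1; 1, 3, 1, 7]

Euclidean algorithm steps:
70 = 1 × 39 + 31
39 = 1 × 31 + 8
31 = 3 × 8 + 7
8 = 1 × 7 + 1
7 = 7 × 1 + 0
Continued fraction: [1; 1, 3, 1, 7]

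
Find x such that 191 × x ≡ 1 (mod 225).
86

gcd(191, 225) = 1, so the inverse exists.
Extended Euclidean algorithm on (225, 191):
225 = 1 × 191 + 34  ⟹  34 = (1)·225 + (-1)·191
191 = 5 × 34 + 21  ⟹  21 = (-5)·225 + (6)·191
34 = 1 × 21 + 13  ⟹  13 = (6)·225 + (-7)·191
21 = 1 × 13 + 8  ⟹  8 = (-11)·225 + (13)·191
13 = 1 × 8 + 5  ⟹  5 = (17)·225 + (-20)·191
8 = 1 × 5 + 3  ⟹  3 = (-28)·225 + (33)·191
5 = 1 × 3 + 2  ⟹  2 = (45)·225 + (-53)·191
3 = 1 × 2 + 1  ⟹  1 = (-73)·225 + (86)·191
So (86)·191 ≡ 1 (mod 225), i.e. 191^(-1) ≡ 86 (mod 225).
Check: 191 × 86 = 16426 ≡ 1 (mod 225)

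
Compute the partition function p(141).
16670689208

p(n) counts ways to write n as a sum of positive integers (order ignored).
Euler's pentagonal recurrence: p(k) = p(k-1) + p(k-2) - p(k-5) - p(k-7) + p(k-12) + p(k-15) - ... (offsets j(3j∓1)/2, signs ++--, p(0)=1, p(<0)=0).
DP table for k = 0..140: p(0)=1, p(1)=1, p(2)=2, p(3)=3, p(4)=5, p(5)=7, p(6)=11, p(7)=15, p(8)=22, p(9)=30, p(10)=42, p(11)=56, p(12)=77, p(13)=101, p(14)=135, p(15)=176, p(16)=231, p(17)=297, p(18)=385, p(19)=490, p(20)=627, p(21)=792, p(22)=1002, p(23)=1255, p(24)=1575, p(25)=1958, p(26)=2436, p(27)=3010, p(28)=3718, p(29)=4565, p(30)=5604, p(31)=6842, p(32)=8349, p(33)=10143, p(34)=12310, p(35)=14883, p(36)=17977, p(37)=21637, p(38)=26015, p(39)=31185, p(40)=37338, p(41)=44583, p(42)=53174, p(43)=63261, p(44)=75175, p(45)=89134, p(46)=105558, p(47)=124754, p(48)=147273, p(49)=173525, p(50)=204226, p(51)=239943, p(52)=281589, p(53)=329931, p(54)=386155, p(55)=451276, p(56)=526823, p(57)=614154, p(58)=715220, p(59)=831820, p(60)=966467, p(61)=1121505, p(62)=1300156, p(63)=1505499, p(64)=1741630, p(65)=2012558, p(66)=2323520, p(67)=2679689, p(68)=3087735, p(69)=3554345, p(70)=4087968, p(71)=4697205, p(72)=5392783, p(73)=6185689, p(74)=7089500, p(75)=8118264, p(76)=9289091, p(77)=10619863, p(78)=12132164, p(79)=13848650, p(80)=15796476, p(81)=18004327, p(82)=20506255, p(83)=23338469, p(84)=26543660, p(85)=30167357, p(86)=34262962, p(87)=38887673, p(88)=44108109, p(89)=49995925, p(90)=56634173, p(91)=64112359, p(92)=72533807, p(93)=82010177, p(94)=92669720, p(95)=104651419, p(96)=118114304, p(97)=133230930, p(98)=150198136, p(99)=169229875, p(100)=190569292, p(101)=214481126, p(102)=241265379, p(103)=271248950, p(104)=304801365, p(105)=342325709, p(106)=384276336, p(107)=431149389, p(108)=483502844, p(109)=541946240, p(110)=607163746, p(111)=679903203, p(112)=761002156, p(113)=851376628, p(114)=952050665, p(115)=1064144451, p(116)=1188908248, p(117)=1327710076, p(118)=1482074143, p(119)=1653668665, p(120)=1844349560, p(121)=2056148051, p(122)=2291320912, p(123)=2552338241, p(124)=2841940500, p(125)=3163127352, p(126)=3519222692, p(127)=3913864295, p(128)=4351078600, p(129)=4835271870, p(130)=5371315400, p(131)=5964539504, p(132)=6620830889, p(133)=7346629512, p(134)=8149040695, p(135)=9035836076, p(136)=10015581680, p(137)=11097645016, p(138)=12292341831, p(139)=13610949895, p(140)=15065878135.
Final step: p(141) = p(140) + p(139) - p(136) - p(134) + p(129) + p(126) - p(119) - p(115) + p(106) + p(101) - p(90) - p(84) + p(71) + p(64) - p(49) - p(41) + p(24) + p(15)
= 15065878135 + 13610949895 - 10015581680 - 8149040695 + 4835271870 + 3519222692 - 1653668665 - 1064144451 + 384276336 + 214481126 - 56634173 - 26543660 + 4697205 + 1741630 - 173525 - 44583 + 1575 + 176
= 16670689208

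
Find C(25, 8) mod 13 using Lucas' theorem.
1

Using Lucas' theorem:
Write n=25 and k=8 in base 13:
n in base 13: [1, 12]
k in base 13: [0, 8]
C(25,8) mod 13 = ∏ C(n_i, k_i) mod 13
Digit binomials (mod 13): C(1,0) = 1; C(12,8) = 495 ≡ 1
Product: 1 × 1 = 1 ≡ 1 (mod 13)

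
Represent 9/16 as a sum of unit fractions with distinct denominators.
1/2 + 1/16

Greedy algorithm:
9/16: ceiling(16/9) = 2, use 1/2
1/16: ceiling(16/1) = 16, use 1/16
Result: 9/16 = 1/2 + 1/16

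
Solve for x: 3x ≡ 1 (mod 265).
177

gcd(3, 265) = 1, so the inverse exists.
Extended Euclidean algorithm on (265, 3):
265 = 88 × 3 + 1  ⟹  1 = (1)·265 + (-88)·3
So (-88)·3 ≡ 1 (mod 265), i.e. 3^(-1) ≡ -88 ≡ 177 (mod 265).
Check: 3 × 177 = 531 ≡ 1 (mod 265)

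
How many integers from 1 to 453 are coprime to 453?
300

453 = 3 × 151
φ(n) = n × ∏(1 - 1/p) for each prime p dividing n
φ(453) = 453 × (1 - 1/3) × (1 - 1/151) = 300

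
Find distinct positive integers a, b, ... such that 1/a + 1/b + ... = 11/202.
1/19 + 1/549 + 1/421413 + 1/295981106202

Greedy algorithm:
11/202: ceiling(202/11) = 19, use 1/19
7/3838: ceiling(3838/7) = 549, use 1/549
5/2107062: ceiling(2107062/5) = 421413, use 1/421413
1/295981106202: ceiling(295981106202/1) = 295981106202, use 1/295981106202
Result: 11/202 = 1/19 + 1/549 + 1/421413 + 1/295981106202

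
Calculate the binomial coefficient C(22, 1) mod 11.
0

Using Lucas' theorem:
Write n=22 and k=1 in base 11:
n in base 11: [2, 0]
k in base 11: [0, 1]
C(22,1) mod 11 = ∏ C(n_i, k_i) mod 11
Digit binomials (mod 11): C(2,0) = 1; C(0,1) = 0 (k_i > n_i)
Product: 1 × 0 = 0 ≡ 0 (mod 11)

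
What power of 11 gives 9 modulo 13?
8

Baby-step giant-step with step n = ⌈√13⌉ = 4.
Baby steps 11^j mod 13 (j:value) for j=0..3: 0:1, 1:11, 2:4, 3:5.
Giant-step multiplier: 11^(-4) ≡ 11^(12-4) = 11^8 ≡ 9 (mod 13).
Giant steps γ_i = 9·9^i mod 13: γ_0=9, γ_1=3, γ_2=1 (in table at j=0).
x = i·n + j = 2·4 + 0 = 8.
Check: 11^8 ≡ 9 (mod 13).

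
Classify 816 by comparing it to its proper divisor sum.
abundant

Proper divisors of 816: sum = 1 + 2 + 3 + 4 + 6 + 8 + 12 + 16 + ... + 136 + 204 + 272 + 408 (19 divisors) = 1416
Since 1416 > 816, 816 is abundant.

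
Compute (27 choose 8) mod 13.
0

Using Lucas' theorem:
Write n=27 and k=8 in base 13:
n in base 13: [2, 1]
k in base 13: [0, 8]
C(27,8) mod 13 = ∏ C(n_i, k_i) mod 13
Digit binomials (mod 13): C(2,0) = 1; C(1,8) = 0 (k_i > n_i)
Product: 1 × 0 = 0 ≡ 0 (mod 13)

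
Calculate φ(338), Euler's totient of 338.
156

338 = 2 × 13^2
φ(n) = n × ∏(1 - 1/p) for each prime p dividing n
φ(338) = 338 × (1 - 1/2) × (1 - 1/13) = 156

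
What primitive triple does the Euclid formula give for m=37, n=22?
(885, 1628, 1853)

Euclid's formula: a = m² - n², b = 2mn, c = m² + n²
m = 37, n = 22
a = 37² - 22² = 1369 - 484 = 885
b = 2 × 37 × 22 = 1628
c = 37² + 22² = 1369 + 484 = 1853
Verification: 885² + 1628² = 783225 + 2650384 = 3433609 = 1853² ✓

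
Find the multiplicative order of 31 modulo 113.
56

113 is prime, so ord(31) divides φ(113) = 112.
Divisors of 112: 1, 2, 4, 7, 8, 14, 16, 28, 56, 112.
Repeated squaring: 31^1 ≡ 31, 31^2 ≡ 57, 31^4 ≡ 85, 31^8 ≡ 106, 31^16 ≡ 49, 31^32 ≡ 28, 31^64 ≡ 106 (mod 113).
Test 31^d mod 113 for each divisor d in increasing order:
31^1 ≡ 31
31^2 ≡ 57
31^4 ≡ 85
31^7 = 31^4·31^2·31^1 ≡ 18
31^8 ≡ 106
31^14 = 31^8·31^4·31^2 ≡ 98
31^16 ≡ 49
31^28 = 31^16·31^8·31^4 ≡ 112
31^56 = 31^32·31^16·31^8 ≡ 1  ← first divisor giving 1
The order is 56.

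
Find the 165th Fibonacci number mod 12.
2

Matrix identity: Q^n = [[F_(n+1), F_n], [F_n, F_(n-1)]] with Q = [[1,1],[1,0]].
n = 165 = 10100101₂. Square-and-multiply, entries mod 12:
Q^1 = [[1,1],[1,0]]
Q^2 = (Q^1)² = [[2,1],[1,1]]
Q^5 = (Q^2)²·Q = [[8,5],[5,3]]
Q^10 = (Q^5)² = [[5,7],[7,10]]
Q^20 = (Q^10)² = [[2,9],[9,5]]
Q^41 = (Q^20)²·Q = [[4,1],[1,3]]
Q^82 = (Q^41)² = [[5,7],[7,10]]
Q^165 = (Q^82)²·Q = [[11,2],[2,9]]
F_165 mod 12 = Q^165[0][1] = 2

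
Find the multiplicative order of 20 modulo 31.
15

31 is prime, so ord(20) divides φ(31) = 30.
Divisors of 30: 1, 2, 3, 5, 6, 10, 15, 30.
Repeated squaring: 20^1 ≡ 20, 20^2 ≡ 28, 20^4 ≡ 9, 20^8 ≡ 19, 20^16 ≡ 20 (mod 31).
Test 20^d mod 31 for each divisor d in increasing order:
20^1 ≡ 20
20^2 ≡ 28
20^3 = 20^2·20^1 ≡ 2
20^5 = 20^4·20^1 ≡ 25
20^6 = 20^4·20^2 ≡ 4
20^10 = 20^8·20^2 ≡ 5
20^15 = 20^8·20^4·20^2·20^1 ≡ 1  ← first divisor giving 1
The order is 15.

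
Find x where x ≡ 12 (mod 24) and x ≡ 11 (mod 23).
540

Using Chinese Remainder Theorem:
M = 24 × 23 = 552
M1 = 23, M2 = 24
y1 = 23^(-1) mod 24 = 23
y2 = 24^(-1) mod 23 = 1
x = (12×23×23 + 11×24×1) mod 552 = 540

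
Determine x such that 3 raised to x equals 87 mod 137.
92

Baby-step giant-step with step n = ⌈√137⌉ = 12.
Baby steps 3^j mod 137 (j:value) for j=0..11: 0:1, 1:3, 2:9, 3:27, 4:81, 5:106, 6:44, 7:132, 8:122, 9:92, 10:2, 11:6.
Giant-step multiplier: 3^(-12) ≡ 3^(136-12) = 3^124 ≡ 99 (mod 137).
Giant steps γ_i = 87·99^i mod 137: γ_0=87, γ_1=119, γ_2=136, γ_3=38, γ_4=63, γ_5=72, γ_6=4, γ_7=122 (in table at j=8).
x = i·n + j = 7·12 + 8 = 92.
Check: 3^92 ≡ 87 (mod 137).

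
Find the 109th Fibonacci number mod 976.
89

Matrix identity: Q^n = [[F_(n+1), F_n], [F_n, F_(n-1)]] with Q = [[1,1],[1,0]].
n = 109 = 1101101₂. Square-and-multiply, entries mod 976:
Q^1 = [[1,1],[1,0]]
Q^3 = (Q^1)²·Q = [[3,2],[2,1]]
Q^6 = (Q^3)² = [[13,8],[8,5]]
Q^13 = (Q^6)²·Q = [[377,233],[233,144]]
Q^27 = (Q^13)²·Q = [[611,242],[242,369]]
Q^54 = (Q^27)² = [[493,968],[968,501]]
Q^109 = (Q^54)²·Q = [[921,89],[89,832]]
F_109 mod 976 = Q^109[0][1] = 89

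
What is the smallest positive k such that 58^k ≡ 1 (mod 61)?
5

61 is prime, so ord(58) divides φ(61) = 60.
Divisors of 60: 1, 2, 3, 4, 5, 6, 10, 12, 15, 20, 30, 60.
Repeated squaring: 58^1 ≡ 58, 58^2 ≡ 9, 58^4 ≡ 20, 58^8 ≡ 34, 58^16 ≡ 58, 58^32 ≡ 9 (mod 61).
Test 58^d mod 61 for each divisor d in increasing order:
58^1 ≡ 58
58^2 ≡ 9
58^3 = 58^2·58^1 ≡ 34
58^4 ≡ 20
58^5 = 58^4·58^1 ≡ 1  ← first divisor giving 1
The order is 5.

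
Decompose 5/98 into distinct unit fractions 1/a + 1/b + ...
1/20 + 1/980

Greedy algorithm:
5/98: ceiling(98/5) = 20, use 1/20
1/980: ceiling(980/1) = 980, use 1/980
Result: 5/98 = 1/20 + 1/980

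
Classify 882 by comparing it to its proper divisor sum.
abundant

Proper divisors of 882: sum = 1 + 2 + 3 + 6 + 7 + 9 + 14 + 18 + ... + 126 + 147 + 294 + 441 (17 divisors) = 1341
Since 1341 > 882, 882 is abundant.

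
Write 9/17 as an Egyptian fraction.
1/2 + 1/34

Greedy algorithm:
9/17: ceiling(17/9) = 2, use 1/2
1/34: ceiling(34/1) = 34, use 1/34
Result: 9/17 = 1/2 + 1/34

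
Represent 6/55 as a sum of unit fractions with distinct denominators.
1/10 + 1/110

Greedy algorithm:
6/55: ceiling(55/6) = 10, use 1/10
1/110: ceiling(110/1) = 110, use 1/110
Result: 6/55 = 1/10 + 1/110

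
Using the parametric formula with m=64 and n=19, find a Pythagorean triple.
(3735, 2432, 4457)

Euclid's formula: a = m² - n², b = 2mn, c = m² + n²
m = 64, n = 19
a = 64² - 19² = 4096 - 361 = 3735
b = 2 × 64 × 19 = 2432
c = 64² + 19² = 4096 + 361 = 4457
Verification: 3735² + 2432² = 13950225 + 5914624 = 19864849 = 4457² ✓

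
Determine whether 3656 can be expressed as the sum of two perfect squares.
34² + 50² (a=34, b=50)

Factorization: 3656 = 2^3 × 457
By Fermat: n is sum of two squares iff every prime p ≡ 3 (mod 4) appears to even power.
All primes ≡ 3 (mod 4) appear to even power.
Search a = 0, 1, 2, … for 3656 - a² a perfect square: first hit at a = 34: 3656 - 1156 = 2500 = 50².
3656 = 34² + 50² = 1156 + 2500 ✓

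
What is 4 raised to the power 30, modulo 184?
32

Repeated squaring. Binary of 30 = 11110.
4^1 ≡ 4 (mod 184); 4^2 ≡ 16 (mod 184); 4^4 ≡ 72 (mod 184); 4^8 ≡ 32 (mod 184); 4^16 ≡ 104 (mod 184)
4^30 = 4^2 × 4^4 × 4^8 × 4^16 ≡ 32 (mod 184)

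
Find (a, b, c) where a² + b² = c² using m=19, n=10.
(261, 380, 461)

Euclid's formula: a = m² - n², b = 2mn, c = m² + n²
m = 19, n = 10
a = 19² - 10² = 361 - 100 = 261
b = 2 × 19 × 10 = 380
c = 19² + 10² = 361 + 100 = 461
Verification: 261² + 380² = 68121 + 144400 = 212521 = 461² ✓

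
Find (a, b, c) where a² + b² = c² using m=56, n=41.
(1455, 4592, 4817)

Euclid's formula: a = m² - n², b = 2mn, c = m² + n²
m = 56, n = 41
a = 56² - 41² = 3136 - 1681 = 1455
b = 2 × 56 × 41 = 4592
c = 56² + 41² = 3136 + 1681 = 4817
Verification: 1455² + 4592² = 2117025 + 21086464 = 23203489 = 4817² ✓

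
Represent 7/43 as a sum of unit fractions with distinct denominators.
1/7 + 1/51 + 1/3071 + 1/11785731 + 1/185204595153417

Greedy algorithm:
7/43: ceiling(43/7) = 7, use 1/7
6/301: ceiling(301/6) = 51, use 1/51
5/15351: ceiling(15351/5) = 3071, use 1/3071
4/47142921: ceiling(47142921/4) = 11785731, use 1/11785731
1/185204595153417: ceiling(185204595153417/1) = 185204595153417, use 1/185204595153417
Result: 7/43 = 1/7 + 1/51 + 1/3071 + 1/11785731 + 1/185204595153417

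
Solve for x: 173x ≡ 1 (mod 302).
103

gcd(173, 302) = 1, so the inverse exists.
Extended Euclidean algorithm on (302, 173):
302 = 1 × 173 + 129  ⟹  129 = (1)·302 + (-1)·173
173 = 1 × 129 + 44  ⟹  44 = (-1)·302 + (2)·173
129 = 2 × 44 + 41  ⟹  41 = (3)·302 + (-5)·173
44 = 1 × 41 + 3  ⟹  3 = (-4)·302 + (7)·173
41 = 13 × 3 + 2  ⟹  2 = (55)·302 + (-96)·173
3 = 1 × 2 + 1  ⟹  1 = (-59)·302 + (103)·173
So (103)·173 ≡ 1 (mod 302), i.e. 173^(-1) ≡ 103 (mod 302).
Check: 173 × 103 = 17819 ≡ 1 (mod 302)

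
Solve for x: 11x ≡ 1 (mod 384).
35

gcd(11, 384) = 1, so the inverse exists.
Extended Euclidean algorithm on (384, 11):
384 = 34 × 11 + 10  ⟹  10 = (1)·384 + (-34)·11
11 = 1 × 10 + 1  ⟹  1 = (-1)·384 + (35)·11
So (35)·11 ≡ 1 (mod 384), i.e. 11^(-1) ≡ 35 (mod 384).
Check: 11 × 35 = 385 ≡ 1 (mod 384)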